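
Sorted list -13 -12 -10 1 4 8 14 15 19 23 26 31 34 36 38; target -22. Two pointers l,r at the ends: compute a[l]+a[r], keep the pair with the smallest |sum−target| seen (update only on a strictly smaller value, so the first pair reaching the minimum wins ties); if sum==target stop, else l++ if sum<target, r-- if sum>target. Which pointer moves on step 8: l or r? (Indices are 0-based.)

r

l=0 r=14: -13+38=25 d=47 *, r--
l=0 r=13: -13+36=23 d=45 *, r--
l=0 r=12: -13+34=21 d=43 *, r--
l=0 r=11: -13+31=18 d=40 *, r--
l=0 r=10: -13+26=13 d=35 *, r--
l=0 r=9: -13+23=10 d=32 *, r--
l=0 r=8: -13+19=6 d=28 *, r--
l=0 r=7: -13+15=2 d=24 *, r--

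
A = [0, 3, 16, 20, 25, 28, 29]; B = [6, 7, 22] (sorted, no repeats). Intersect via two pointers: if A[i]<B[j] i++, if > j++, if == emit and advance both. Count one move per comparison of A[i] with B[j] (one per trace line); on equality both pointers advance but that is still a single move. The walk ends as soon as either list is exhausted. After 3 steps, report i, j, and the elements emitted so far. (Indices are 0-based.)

i=0 j=0: 0<6, i++
i=1 j=0: 3<6, i++
i=2 j=0: 16>6, j++

i=2, j=1, emitted=[]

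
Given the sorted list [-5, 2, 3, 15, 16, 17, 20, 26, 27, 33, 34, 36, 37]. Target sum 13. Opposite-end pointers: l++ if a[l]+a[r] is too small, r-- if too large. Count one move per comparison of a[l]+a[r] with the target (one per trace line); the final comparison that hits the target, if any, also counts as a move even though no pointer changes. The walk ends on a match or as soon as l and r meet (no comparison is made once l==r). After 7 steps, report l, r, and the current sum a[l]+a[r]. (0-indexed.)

[0,12] -5+37=32 >13 → r--
[0,11] -5+36=31 >13 → r--
[0,10] -5+34=29 >13 → r--
[0,9] -5+33=28 >13 → r--
[0,8] -5+27=22 >13 → r--
[0,7] -5+26=21 >13 → r--
[0,6] -5+20=15 >13 → r--

l=0, r=5, sum=12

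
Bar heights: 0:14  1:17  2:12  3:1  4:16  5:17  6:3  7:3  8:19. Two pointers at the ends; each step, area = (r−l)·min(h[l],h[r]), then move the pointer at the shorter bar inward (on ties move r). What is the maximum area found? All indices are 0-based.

[0,8] min(14,19)*8=112 best=112 * → l++
[1,8] min(17,19)*7=119 best=119 * → l++
[2,8] min(12,19)*6=72 best=119 → l++
[3,8] min(1,19)*5=5 best=119 → l++
[4,8] min(16,19)*4=64 best=119 → l++
[5,8] min(17,19)*3=51 best=119 → l++
[6,8] min(3,19)*2=6 best=119 → l++
[7,8] min(3,19)*1=3 best=119 → l++

max area = 119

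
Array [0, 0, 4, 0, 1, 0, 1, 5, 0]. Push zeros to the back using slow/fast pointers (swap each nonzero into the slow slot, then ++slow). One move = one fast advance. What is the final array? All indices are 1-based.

(s=1,f=1) a[fast]=0 → fast++
(s=1,f=2) a[fast]=0 → fast++
(s=1,f=3) a[fast]=4≠0 swap→a[1]=4 → slow++,fast++
(s=2,f=4) a[fast]=0 → fast++
(s=2,f=5) a[fast]=1≠0 swap→a[2]=1 → slow++,fast++
(s=3,f=6) a[fast]=0 → fast++
(s=3,f=7) a[fast]=1≠0 swap→a[3]=1 → slow++,fast++
(s=4,f=8) a[fast]=5≠0 swap→a[4]=5 → slow++,fast++
(s=5,f=9) a[fast]=0 → fast++

[4, 1, 1, 5, 0, 0, 0, 0, 0]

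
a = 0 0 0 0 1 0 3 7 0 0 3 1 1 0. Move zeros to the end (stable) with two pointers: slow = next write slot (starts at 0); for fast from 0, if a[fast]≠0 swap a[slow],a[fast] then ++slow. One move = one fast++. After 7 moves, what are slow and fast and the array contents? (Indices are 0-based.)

slow=2, fast=7, a=[1, 3, 0, 0, 0, 0, 0, 7, 0, 0, 3, 1, 1, 0]

slow=0 fast=0: a[fast]=0, fast++
slow=0 fast=1: a[fast]=0, fast++
slow=0 fast=2: a[fast]=0, fast++
slow=0 fast=3: a[fast]=0, fast++
slow=0 fast=4: a[fast]=1≠0 swap→a[0]=1, slow++,fast++
slow=1 fast=5: a[fast]=0, fast++
slow=1 fast=6: a[fast]=3≠0 swap→a[1]=3, slow++,fast++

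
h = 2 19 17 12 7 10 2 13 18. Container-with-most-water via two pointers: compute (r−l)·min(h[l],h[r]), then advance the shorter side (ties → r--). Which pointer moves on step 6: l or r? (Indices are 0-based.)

r

l=0 r=8: min(2,18)*8=16 best=16 *, l++
l=1 r=8: min(19,18)*7=126 best=126 *, r--
l=1 r=7: min(19,13)*6=78 best=126, r--
l=1 r=6: min(19,2)*5=10 best=126, r--
l=1 r=5: min(19,10)*4=40 best=126, r--
l=1 r=4: min(19,7)*3=21 best=126, r--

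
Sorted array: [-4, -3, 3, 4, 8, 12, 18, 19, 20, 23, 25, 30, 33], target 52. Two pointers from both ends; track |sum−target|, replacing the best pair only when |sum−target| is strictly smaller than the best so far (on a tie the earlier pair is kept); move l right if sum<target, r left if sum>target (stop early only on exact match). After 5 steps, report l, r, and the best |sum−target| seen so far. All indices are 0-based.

[0,12] -4+33=29 d=23 * → l++
[1,12] -3+33=30 d=22 * → l++
[2,12] 3+33=36 d=16 * → l++
[3,12] 4+33=37 d=15 * → l++
[4,12] 8+33=41 d=11 * → l++

l=5, r=12, best |Δ|=11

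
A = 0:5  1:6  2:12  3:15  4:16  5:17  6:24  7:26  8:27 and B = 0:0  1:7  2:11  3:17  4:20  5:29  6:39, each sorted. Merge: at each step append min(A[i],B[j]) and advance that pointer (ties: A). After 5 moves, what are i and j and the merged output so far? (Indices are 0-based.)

i=2, j=3, merged so far=[0, 5, 6, 7, 11]

[i=0,j=0] A[i]=5>B[j]=0 take 0 → j++
[i=0,j=1] A[i]=5<=B[j]=7 take 5 → i++
[i=1,j=1] A[i]=6<=B[j]=7 take 6 → i++
[i=2,j=1] A[i]=12>B[j]=7 take 7 → j++
[i=2,j=2] A[i]=12>B[j]=11 take 11 → j++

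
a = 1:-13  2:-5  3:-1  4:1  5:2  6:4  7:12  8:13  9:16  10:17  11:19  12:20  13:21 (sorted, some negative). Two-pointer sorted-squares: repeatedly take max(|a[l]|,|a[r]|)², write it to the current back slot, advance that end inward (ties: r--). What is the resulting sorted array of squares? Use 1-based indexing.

[1, 1, 4, 16, 25, 144, 169, 169, 256, 289, 361, 400, 441]

l=1 r=13: |-13|<=|21| out[13]=441, r--
l=1 r=12: |-13|<=|20| out[12]=400, r--
l=1 r=11: |-13|<=|19| out[11]=361, r--
l=1 r=10: |-13|<=|17| out[10]=289, r--
l=1 r=9: |-13|<=|16| out[9]=256, r--
l=1 r=8: |-13|<=|13| out[8]=169, r--
l=1 r=7: |-13|>|12| out[7]=169, l++
l=2 r=7: |-5|<=|12| out[6]=144, r--
l=2 r=6: |-5|>|4| out[5]=25, l++
l=3 r=6: |-1|<=|4| out[4]=16, r--
l=3 r=5: |-1|<=|2| out[3]=4, r--
l=3 r=4: |-1|<=|1| out[2]=1, r--
l=3 r=3: |-1|<=|-1| out[1]=1, r--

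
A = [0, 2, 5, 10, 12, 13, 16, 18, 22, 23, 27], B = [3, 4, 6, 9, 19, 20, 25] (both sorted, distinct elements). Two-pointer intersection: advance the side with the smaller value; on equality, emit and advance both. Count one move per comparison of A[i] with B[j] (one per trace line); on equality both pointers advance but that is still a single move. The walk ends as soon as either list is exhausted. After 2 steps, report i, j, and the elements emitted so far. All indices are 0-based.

i=2, j=0, emitted=[]

i=0 j=0: 0<3, i++
i=1 j=0: 2<3, i++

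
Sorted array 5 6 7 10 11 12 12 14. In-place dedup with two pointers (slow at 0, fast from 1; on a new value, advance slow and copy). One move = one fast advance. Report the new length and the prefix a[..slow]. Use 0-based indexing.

slow=0 fast=1: a[fast]=6≠a[slow]=5 write a[1]=6, slow++,fast++
slow=1 fast=2: a[fast]=7≠a[slow]=6 write a[2]=7, slow++,fast++
slow=2 fast=3: a[fast]=10≠a[slow]=7 write a[3]=10, slow++,fast++
slow=3 fast=4: a[fast]=11≠a[slow]=10 write a[4]=11, slow++,fast++
slow=4 fast=5: a[fast]=12≠a[slow]=11 write a[5]=12, slow++,fast++
slow=5 fast=6: a[fast]=12=a[slow] dup, fast++
slow=5 fast=7: a[fast]=14≠a[slow]=12 write a[6]=14, slow++,fast++

length 7; prefix = [5, 6, 7, 10, 11, 12, 14]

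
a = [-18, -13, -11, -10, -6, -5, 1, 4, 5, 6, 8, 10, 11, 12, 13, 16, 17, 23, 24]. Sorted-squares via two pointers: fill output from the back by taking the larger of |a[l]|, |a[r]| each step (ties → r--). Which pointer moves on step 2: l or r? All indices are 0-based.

l=0 r=18: |-18|<=|24| out[18]=576, r--
l=0 r=17: |-18|<=|23| out[17]=529, r--

r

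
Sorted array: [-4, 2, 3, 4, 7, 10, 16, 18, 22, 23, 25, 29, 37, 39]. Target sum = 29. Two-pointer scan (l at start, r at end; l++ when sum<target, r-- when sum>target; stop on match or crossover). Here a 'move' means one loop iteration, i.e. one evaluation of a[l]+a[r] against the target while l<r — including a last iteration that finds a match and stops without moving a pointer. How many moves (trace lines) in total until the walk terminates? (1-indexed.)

7 moves

l=1 r=14: -4+39=35 >29, r--
l=1 r=13: -4+37=33 >29, r--
l=1 r=12: -4+29=25 <29, l++
l=2 r=12: 2+29=31 >29, r--
l=2 r=11: 2+25=27 <29, l++
l=3 r=11: 3+25=28 <29, l++
l=4 r=11: 4+25=29, found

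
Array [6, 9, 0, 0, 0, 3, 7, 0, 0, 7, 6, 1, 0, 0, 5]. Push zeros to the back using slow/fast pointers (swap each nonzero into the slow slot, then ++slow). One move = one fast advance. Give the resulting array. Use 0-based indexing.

slow=0 fast=0: a[fast]=6≠0 swap→a[0]=6, slow++,fast++
slow=1 fast=1: a[fast]=9≠0 swap→a[1]=9, slow++,fast++
slow=2 fast=2: a[fast]=0, fast++
slow=2 fast=3: a[fast]=0, fast++
slow=2 fast=4: a[fast]=0, fast++
slow=2 fast=5: a[fast]=3≠0 swap→a[2]=3, slow++,fast++
slow=3 fast=6: a[fast]=7≠0 swap→a[3]=7, slow++,fast++
slow=4 fast=7: a[fast]=0, fast++
slow=4 fast=8: a[fast]=0, fast++
slow=4 fast=9: a[fast]=7≠0 swap→a[4]=7, slow++,fast++
slow=5 fast=10: a[fast]=6≠0 swap→a[5]=6, slow++,fast++
slow=6 fast=11: a[fast]=1≠0 swap→a[6]=1, slow++,fast++
slow=7 fast=12: a[fast]=0, fast++
slow=7 fast=13: a[fast]=0, fast++
slow=7 fast=14: a[fast]=5≠0 swap→a[7]=5, slow++,fast++

[6, 9, 3, 7, 7, 6, 1, 5, 0, 0, 0, 0, 0, 0, 0]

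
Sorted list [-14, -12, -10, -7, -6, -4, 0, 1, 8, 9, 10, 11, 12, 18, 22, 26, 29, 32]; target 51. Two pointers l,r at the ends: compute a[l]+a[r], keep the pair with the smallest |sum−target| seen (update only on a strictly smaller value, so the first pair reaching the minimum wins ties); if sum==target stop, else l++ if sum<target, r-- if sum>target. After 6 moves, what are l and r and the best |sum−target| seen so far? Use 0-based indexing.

l=0 r=17: -14+32=18 d=33 *, l++
l=1 r=17: -12+32=20 d=31 *, l++
l=2 r=17: -10+32=22 d=29 *, l++
l=3 r=17: -7+32=25 d=26 *, l++
l=4 r=17: -6+32=26 d=25 *, l++
l=5 r=17: -4+32=28 d=23 *, l++

l=6, r=17, best |Δ|=23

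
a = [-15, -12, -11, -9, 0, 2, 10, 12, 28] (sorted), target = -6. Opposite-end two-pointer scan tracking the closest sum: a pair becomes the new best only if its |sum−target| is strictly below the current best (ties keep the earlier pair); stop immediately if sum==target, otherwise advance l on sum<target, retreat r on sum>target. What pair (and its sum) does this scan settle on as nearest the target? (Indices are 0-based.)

l=0 r=8: -15+28=13 d=19 *, r--
l=0 r=7: -15+12=-3 d=3 *, r--
l=0 r=6: -15+10=-5 d=1 *, r--
l=0 r=5: -15+2=-13 d=7, l++
l=1 r=5: -12+2=-10 d=4, l++
l=2 r=5: -11+2=-9 d=3, l++
l=3 r=5: -9+2=-7 d=1, l++
l=4 r=5: 0+2=2 d=8, r--

pair (-15, 10) with sum -5 (|Δ|=1)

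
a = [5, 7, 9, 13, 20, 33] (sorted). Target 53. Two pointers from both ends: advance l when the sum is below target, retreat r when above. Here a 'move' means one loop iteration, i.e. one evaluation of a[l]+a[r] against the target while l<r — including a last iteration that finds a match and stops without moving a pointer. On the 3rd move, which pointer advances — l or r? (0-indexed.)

l

l=0 r=5: 5+33=38 <53, l++
l=1 r=5: 7+33=40 <53, l++
l=2 r=5: 9+33=42 <53, l++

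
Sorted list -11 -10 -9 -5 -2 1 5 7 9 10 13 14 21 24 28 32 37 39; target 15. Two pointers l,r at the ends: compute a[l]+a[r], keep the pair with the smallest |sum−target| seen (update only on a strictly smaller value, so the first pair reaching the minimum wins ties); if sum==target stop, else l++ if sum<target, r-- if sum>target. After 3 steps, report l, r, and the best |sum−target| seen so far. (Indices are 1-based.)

l=1, r=15, best |Δ|=6

[1,18] -11+39=28 d=13 * → r--
[1,17] -11+37=26 d=11 * → r--
[1,16] -11+32=21 d=6 * → r--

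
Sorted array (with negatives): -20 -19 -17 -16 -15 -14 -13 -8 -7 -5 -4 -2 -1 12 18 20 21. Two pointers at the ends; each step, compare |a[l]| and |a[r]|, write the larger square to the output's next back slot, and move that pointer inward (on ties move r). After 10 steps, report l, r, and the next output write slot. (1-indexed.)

l=1 r=17: |-20|<=|21| out[17]=441, r--
l=1 r=16: |-20|<=|20| out[16]=400, r--
l=1 r=15: |-20|>|18| out[15]=400, l++
l=2 r=15: |-19|>|18| out[14]=361, l++
l=3 r=15: |-17|<=|18| out[13]=324, r--
l=3 r=14: |-17|>|12| out[12]=289, l++
l=4 r=14: |-16|>|12| out[11]=256, l++
l=5 r=14: |-15|>|12| out[10]=225, l++
l=6 r=14: |-14|>|12| out[9]=196, l++
l=7 r=14: |-13|>|12| out[8]=169, l++

l=8, r=14, next write slot=7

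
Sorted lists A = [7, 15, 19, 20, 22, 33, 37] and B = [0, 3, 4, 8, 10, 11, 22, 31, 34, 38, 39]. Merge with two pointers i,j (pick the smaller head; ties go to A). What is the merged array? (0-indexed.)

[0, 3, 4, 7, 8, 10, 11, 15, 19, 20, 22, 22, 31, 33, 34, 37, 38, 39]

[i=0,j=0] A[i]=7>B[j]=0 take 0 → j++
[i=0,j=1] A[i]=7>B[j]=3 take 3 → j++
[i=0,j=2] A[i]=7>B[j]=4 take 4 → j++
[i=0,j=3] A[i]=7<=B[j]=8 take 7 → i++
[i=1,j=3] A[i]=15>B[j]=8 take 8 → j++
[i=1,j=4] A[i]=15>B[j]=10 take 10 → j++
[i=1,j=5] A[i]=15>B[j]=11 take 11 → j++
[i=1,j=6] A[i]=15<=B[j]=22 take 15 → i++
[i=2,j=6] A[i]=19<=B[j]=22 take 19 → i++
[i=3,j=6] A[i]=20<=B[j]=22 take 20 → i++
[i=4,j=6] A[i]=22<=B[j]=22 take 22 → i++
[i=5,j=6] A[i]=33>B[j]=22 take 22 → j++
[i=5,j=7] A[i]=33>B[j]=31 take 31 → j++
[i=5,j=8] A[i]=33<=B[j]=34 take 33 → i++
[i=6,j=8] A[i]=37>B[j]=34 take 34 → j++
[i=6,j=9] A[i]=37<=B[j]=38 take 37 → i++
[i=7,j=9] A done, take B[j]=38 → j++
[i=7,j=10] A done, take B[j]=39 → j++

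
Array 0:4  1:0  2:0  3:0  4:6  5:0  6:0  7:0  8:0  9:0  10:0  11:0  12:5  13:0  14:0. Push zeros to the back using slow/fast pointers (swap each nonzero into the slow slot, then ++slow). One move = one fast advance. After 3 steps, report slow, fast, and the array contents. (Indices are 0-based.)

slow=1, fast=3, a=[4, 0, 0, 0, 6, 0, 0, 0, 0, 0, 0, 0, 5, 0, 0]

(s=0,f=0) a[fast]=4≠0 swap→a[0]=4 → slow++,fast++
(s=1,f=1) a[fast]=0 → fast++
(s=1,f=2) a[fast]=0 → fast++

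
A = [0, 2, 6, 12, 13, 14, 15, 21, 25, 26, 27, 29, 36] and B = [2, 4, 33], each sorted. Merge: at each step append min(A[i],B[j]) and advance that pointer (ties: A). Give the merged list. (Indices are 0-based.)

[0, 2, 2, 4, 6, 12, 13, 14, 15, 21, 25, 26, 27, 29, 33, 36]

[i=0,j=0] A[i]=0<=B[j]=2 take 0 → i++
[i=1,j=0] A[i]=2<=B[j]=2 take 2 → i++
[i=2,j=0] A[i]=6>B[j]=2 take 2 → j++
[i=2,j=1] A[i]=6>B[j]=4 take 4 → j++
[i=2,j=2] A[i]=6<=B[j]=33 take 6 → i++
[i=3,j=2] A[i]=12<=B[j]=33 take 12 → i++
[i=4,j=2] A[i]=13<=B[j]=33 take 13 → i++
[i=5,j=2] A[i]=14<=B[j]=33 take 14 → i++
[i=6,j=2] A[i]=15<=B[j]=33 take 15 → i++
[i=7,j=2] A[i]=21<=B[j]=33 take 21 → i++
[i=8,j=2] A[i]=25<=B[j]=33 take 25 → i++
[i=9,j=2] A[i]=26<=B[j]=33 take 26 → i++
[i=10,j=2] A[i]=27<=B[j]=33 take 27 → i++
[i=11,j=2] A[i]=29<=B[j]=33 take 29 → i++
[i=12,j=2] A[i]=36>B[j]=33 take 33 → j++
[i=12,j=3] B done, take A[i]=36 → i++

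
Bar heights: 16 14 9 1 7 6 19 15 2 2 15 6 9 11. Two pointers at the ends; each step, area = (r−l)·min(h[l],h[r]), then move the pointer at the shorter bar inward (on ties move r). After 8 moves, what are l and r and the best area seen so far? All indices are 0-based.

l=0 r=13: min(16,11)*13=143 best=143 *, r--
l=0 r=12: min(16,9)*12=108 best=143, r--
l=0 r=11: min(16,6)*11=66 best=143, r--
l=0 r=10: min(16,15)*10=150 best=150 *, r--
l=0 r=9: min(16,2)*9=18 best=150, r--
l=0 r=8: min(16,2)*8=16 best=150, r--
l=0 r=7: min(16,15)*7=105 best=150, r--
l=0 r=6: min(16,19)*6=96 best=150, l++

l=1, r=6, best area=150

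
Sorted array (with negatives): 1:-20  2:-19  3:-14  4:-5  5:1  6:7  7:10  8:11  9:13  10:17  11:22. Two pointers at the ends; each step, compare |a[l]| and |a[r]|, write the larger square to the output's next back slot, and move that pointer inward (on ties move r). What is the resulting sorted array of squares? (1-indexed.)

[1,11] |-20|<=|22| out[11]=484 → r--
[1,10] |-20|>|17| out[10]=400 → l++
[2,10] |-19|>|17| out[9]=361 → l++
[3,10] |-14|<=|17| out[8]=289 → r--
[3,9] |-14|>|13| out[7]=196 → l++
[4,9] |-5|<=|13| out[6]=169 → r--
[4,8] |-5|<=|11| out[5]=121 → r--
[4,7] |-5|<=|10| out[4]=100 → r--
[4,6] |-5|<=|7| out[3]=49 → r--
[4,5] |-5|>|1| out[2]=25 → l++
[5,5] |1|<=|1| out[1]=1 → r--

[1, 25, 49, 100, 121, 169, 196, 289, 361, 400, 484]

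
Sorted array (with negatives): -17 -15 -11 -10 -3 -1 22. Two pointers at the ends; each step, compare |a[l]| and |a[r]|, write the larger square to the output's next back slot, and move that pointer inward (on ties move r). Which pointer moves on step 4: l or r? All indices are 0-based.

l

l=0 r=6: |-17|<=|22| out[6]=484, r--
l=0 r=5: |-17|>|-1| out[5]=289, l++
l=1 r=5: |-15|>|-1| out[4]=225, l++
l=2 r=5: |-11|>|-1| out[3]=121, l++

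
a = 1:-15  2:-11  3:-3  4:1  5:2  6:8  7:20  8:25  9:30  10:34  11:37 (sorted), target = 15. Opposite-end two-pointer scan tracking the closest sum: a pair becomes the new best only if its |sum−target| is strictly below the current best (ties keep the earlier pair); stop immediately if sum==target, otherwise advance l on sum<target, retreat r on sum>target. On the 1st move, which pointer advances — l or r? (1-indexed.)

r

[1,11] -15+37=22 d=7 * → r--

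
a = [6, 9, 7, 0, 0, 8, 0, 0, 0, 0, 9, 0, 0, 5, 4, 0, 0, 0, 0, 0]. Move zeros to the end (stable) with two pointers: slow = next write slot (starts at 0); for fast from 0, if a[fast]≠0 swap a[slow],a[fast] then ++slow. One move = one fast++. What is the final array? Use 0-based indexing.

[6, 9, 7, 8, 9, 5, 4, 0, 0, 0, 0, 0, 0, 0, 0, 0, 0, 0, 0, 0]

(s=0,f=0) a[fast]=6≠0 swap→a[0]=6 → slow++,fast++
(s=1,f=1) a[fast]=9≠0 swap→a[1]=9 → slow++,fast++
(s=2,f=2) a[fast]=7≠0 swap→a[2]=7 → slow++,fast++
(s=3,f=3) a[fast]=0 → fast++
(s=3,f=4) a[fast]=0 → fast++
(s=3,f=5) a[fast]=8≠0 swap→a[3]=8 → slow++,fast++
(s=4,f=6) a[fast]=0 → fast++
(s=4,f=7) a[fast]=0 → fast++
(s=4,f=8) a[fast]=0 → fast++
(s=4,f=9) a[fast]=0 → fast++
(s=4,f=10) a[fast]=9≠0 swap→a[4]=9 → slow++,fast++
(s=5,f=11) a[fast]=0 → fast++
(s=5,f=12) a[fast]=0 → fast++
(s=5,f=13) a[fast]=5≠0 swap→a[5]=5 → slow++,fast++
(s=6,f=14) a[fast]=4≠0 swap→a[6]=4 → slow++,fast++
(s=7,f=15) a[fast]=0 → fast++
(s=7,f=16) a[fast]=0 → fast++
(s=7,f=17) a[fast]=0 → fast++
(s=7,f=18) a[fast]=0 → fast++
(s=7,f=19) a[fast]=0 → fast++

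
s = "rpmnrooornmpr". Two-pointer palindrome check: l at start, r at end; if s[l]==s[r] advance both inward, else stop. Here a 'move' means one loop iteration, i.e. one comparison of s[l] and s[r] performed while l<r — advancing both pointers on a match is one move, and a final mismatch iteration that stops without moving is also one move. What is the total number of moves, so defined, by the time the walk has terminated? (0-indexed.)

[0,12] 'r'=='r' → l++,r--
[1,11] 'p'=='p' → l++,r--
[2,10] 'm'=='m' → l++,r--
[3,9] 'n'=='n' → l++,r--
[4,8] 'r'=='r' → l++,r--
[5,7] 'o'=='o' → l++,r--

6 moves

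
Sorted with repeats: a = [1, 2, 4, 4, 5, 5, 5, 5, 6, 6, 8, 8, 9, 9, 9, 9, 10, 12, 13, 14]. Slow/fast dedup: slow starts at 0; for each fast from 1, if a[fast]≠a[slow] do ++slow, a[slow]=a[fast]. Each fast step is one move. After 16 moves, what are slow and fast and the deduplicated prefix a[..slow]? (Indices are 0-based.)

slow=0 fast=1: a[fast]=2≠a[slow]=1 write a[1]=2, slow++,fast++
slow=1 fast=2: a[fast]=4≠a[slow]=2 write a[2]=4, slow++,fast++
slow=2 fast=3: a[fast]=4=a[slow] dup, fast++
slow=2 fast=4: a[fast]=5≠a[slow]=4 write a[3]=5, slow++,fast++
slow=3 fast=5: a[fast]=5=a[slow] dup, fast++
slow=3 fast=6: a[fast]=5=a[slow] dup, fast++
slow=3 fast=7: a[fast]=5=a[slow] dup, fast++
slow=3 fast=8: a[fast]=6≠a[slow]=5 write a[4]=6, slow++,fast++
slow=4 fast=9: a[fast]=6=a[slow] dup, fast++
slow=4 fast=10: a[fast]=8≠a[slow]=6 write a[5]=8, slow++,fast++
slow=5 fast=11: a[fast]=8=a[slow] dup, fast++
slow=5 fast=12: a[fast]=9≠a[slow]=8 write a[6]=9, slow++,fast++
slow=6 fast=13: a[fast]=9=a[slow] dup, fast++
slow=6 fast=14: a[fast]=9=a[slow] dup, fast++
slow=6 fast=15: a[fast]=9=a[slow] dup, fast++
slow=6 fast=16: a[fast]=10≠a[slow]=9 write a[7]=10, slow++,fast++

slow=7, fast=17, prefix=[1, 2, 4, 5, 6, 8, 9, 10]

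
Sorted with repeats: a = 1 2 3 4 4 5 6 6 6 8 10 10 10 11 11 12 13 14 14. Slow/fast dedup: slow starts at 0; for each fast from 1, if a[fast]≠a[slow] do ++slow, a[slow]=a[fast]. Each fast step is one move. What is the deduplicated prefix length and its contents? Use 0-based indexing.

slow=0 fast=1: a[fast]=2≠a[slow]=1 write a[1]=2, slow++,fast++
slow=1 fast=2: a[fast]=3≠a[slow]=2 write a[2]=3, slow++,fast++
slow=2 fast=3: a[fast]=4≠a[slow]=3 write a[3]=4, slow++,fast++
slow=3 fast=4: a[fast]=4=a[slow] dup, fast++
slow=3 fast=5: a[fast]=5≠a[slow]=4 write a[4]=5, slow++,fast++
slow=4 fast=6: a[fast]=6≠a[slow]=5 write a[5]=6, slow++,fast++
slow=5 fast=7: a[fast]=6=a[slow] dup, fast++
slow=5 fast=8: a[fast]=6=a[slow] dup, fast++
slow=5 fast=9: a[fast]=8≠a[slow]=6 write a[6]=8, slow++,fast++
slow=6 fast=10: a[fast]=10≠a[slow]=8 write a[7]=10, slow++,fast++
slow=7 fast=11: a[fast]=10=a[slow] dup, fast++
slow=7 fast=12: a[fast]=10=a[slow] dup, fast++
slow=7 fast=13: a[fast]=11≠a[slow]=10 write a[8]=11, slow++,fast++
slow=8 fast=14: a[fast]=11=a[slow] dup, fast++
slow=8 fast=15: a[fast]=12≠a[slow]=11 write a[9]=12, slow++,fast++
slow=9 fast=16: a[fast]=13≠a[slow]=12 write a[10]=13, slow++,fast++
slow=10 fast=17: a[fast]=14≠a[slow]=13 write a[11]=14, slow++,fast++
slow=11 fast=18: a[fast]=14=a[slow] dup, fast++

length 12; prefix = [1, 2, 3, 4, 5, 6, 8, 10, 11, 12, 13, 14]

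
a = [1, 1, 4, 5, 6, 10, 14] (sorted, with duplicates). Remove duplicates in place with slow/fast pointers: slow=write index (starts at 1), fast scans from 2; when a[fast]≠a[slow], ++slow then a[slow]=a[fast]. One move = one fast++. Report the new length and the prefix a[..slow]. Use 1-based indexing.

slow=1 fast=2: a[fast]=1=a[slow] dup, fast++
slow=1 fast=3: a[fast]=4≠a[slow]=1 write a[2]=4, slow++,fast++
slow=2 fast=4: a[fast]=5≠a[slow]=4 write a[3]=5, slow++,fast++
slow=3 fast=5: a[fast]=6≠a[slow]=5 write a[4]=6, slow++,fast++
slow=4 fast=6: a[fast]=10≠a[slow]=6 write a[5]=10, slow++,fast++
slow=5 fast=7: a[fast]=14≠a[slow]=10 write a[6]=14, slow++,fast++

length 6; prefix = [1, 4, 5, 6, 10, 14]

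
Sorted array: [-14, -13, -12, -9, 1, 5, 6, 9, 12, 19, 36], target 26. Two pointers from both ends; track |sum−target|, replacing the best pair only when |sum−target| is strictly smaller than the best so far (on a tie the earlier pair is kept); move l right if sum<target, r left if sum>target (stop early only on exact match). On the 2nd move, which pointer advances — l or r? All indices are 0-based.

l

l=0 r=10: -14+36=22 d=4 *, l++
l=1 r=10: -13+36=23 d=3 *, l++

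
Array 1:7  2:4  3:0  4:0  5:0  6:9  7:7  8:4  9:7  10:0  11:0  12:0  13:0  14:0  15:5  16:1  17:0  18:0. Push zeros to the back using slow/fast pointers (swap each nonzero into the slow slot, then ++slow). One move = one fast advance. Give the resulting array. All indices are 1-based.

slow=1 fast=1: a[fast]=7≠0 swap→a[1]=7, slow++,fast++
slow=2 fast=2: a[fast]=4≠0 swap→a[2]=4, slow++,fast++
slow=3 fast=3: a[fast]=0, fast++
slow=3 fast=4: a[fast]=0, fast++
slow=3 fast=5: a[fast]=0, fast++
slow=3 fast=6: a[fast]=9≠0 swap→a[3]=9, slow++,fast++
slow=4 fast=7: a[fast]=7≠0 swap→a[4]=7, slow++,fast++
slow=5 fast=8: a[fast]=4≠0 swap→a[5]=4, slow++,fast++
slow=6 fast=9: a[fast]=7≠0 swap→a[6]=7, slow++,fast++
slow=7 fast=10: a[fast]=0, fast++
slow=7 fast=11: a[fast]=0, fast++
slow=7 fast=12: a[fast]=0, fast++
slow=7 fast=13: a[fast]=0, fast++
slow=7 fast=14: a[fast]=0, fast++
slow=7 fast=15: a[fast]=5≠0 swap→a[7]=5, slow++,fast++
slow=8 fast=16: a[fast]=1≠0 swap→a[8]=1, slow++,fast++
slow=9 fast=17: a[fast]=0, fast++
slow=9 fast=18: a[fast]=0, fast++

[7, 4, 9, 7, 4, 7, 5, 1, 0, 0, 0, 0, 0, 0, 0, 0, 0, 0]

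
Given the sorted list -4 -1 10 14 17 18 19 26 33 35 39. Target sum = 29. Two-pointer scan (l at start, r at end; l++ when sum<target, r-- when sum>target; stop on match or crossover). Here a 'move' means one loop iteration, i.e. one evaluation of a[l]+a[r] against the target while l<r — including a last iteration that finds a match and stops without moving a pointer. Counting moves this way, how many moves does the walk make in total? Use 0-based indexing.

3 moves

l=0 r=10: -4+39=35 >29, r--
l=0 r=9: -4+35=31 >29, r--
l=0 r=8: -4+33=29, found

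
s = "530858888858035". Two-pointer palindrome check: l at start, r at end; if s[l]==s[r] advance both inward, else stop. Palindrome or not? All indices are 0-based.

palindrome

[0,14] '5'=='5' → l++,r--
[1,13] '3'=='3' → l++,r--
[2,12] '0'=='0' → l++,r--
[3,11] '8'=='8' → l++,r--
[4,10] '5'=='5' → l++,r--
[5,9] '8'=='8' → l++,r--
[6,8] '8'=='8' → l++,r--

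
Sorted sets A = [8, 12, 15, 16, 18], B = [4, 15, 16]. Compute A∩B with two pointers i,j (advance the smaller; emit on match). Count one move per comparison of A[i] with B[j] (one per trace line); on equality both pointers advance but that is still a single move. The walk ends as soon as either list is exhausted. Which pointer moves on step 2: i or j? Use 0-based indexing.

i

i=0 j=0: 8>4, j++
i=0 j=1: 8<15, i++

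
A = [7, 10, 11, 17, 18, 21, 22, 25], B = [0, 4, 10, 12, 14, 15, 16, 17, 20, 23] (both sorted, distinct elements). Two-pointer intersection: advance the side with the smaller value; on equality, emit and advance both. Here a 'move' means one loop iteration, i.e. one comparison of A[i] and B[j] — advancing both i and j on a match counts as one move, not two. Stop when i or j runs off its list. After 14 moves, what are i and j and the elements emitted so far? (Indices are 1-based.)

[i=1,j=1] 7>0 → j++
[i=1,j=2] 7>4 → j++
[i=1,j=3] 7<10 → i++
[i=2,j=3] 10==10 emit → i++,j++
[i=3,j=4] 11<12 → i++
[i=4,j=4] 17>12 → j++
[i=4,j=5] 17>14 → j++
[i=4,j=6] 17>15 → j++
[i=4,j=7] 17>16 → j++
[i=4,j=8] 17==17 emit → i++,j++
[i=5,j=9] 18<20 → i++
[i=6,j=9] 21>20 → j++
[i=6,j=10] 21<23 → i++
[i=7,j=10] 22<23 → i++

i=8, j=10, emitted=[10, 17]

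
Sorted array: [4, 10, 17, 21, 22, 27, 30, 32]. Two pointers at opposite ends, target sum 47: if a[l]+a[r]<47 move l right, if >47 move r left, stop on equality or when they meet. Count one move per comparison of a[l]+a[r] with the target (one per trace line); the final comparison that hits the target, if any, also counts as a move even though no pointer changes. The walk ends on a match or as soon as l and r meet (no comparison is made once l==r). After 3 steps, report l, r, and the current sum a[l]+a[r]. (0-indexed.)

l=0 r=7: 4+32=36 <47, l++
l=1 r=7: 10+32=42 <47, l++
l=2 r=7: 17+32=49 >47, r--

l=2, r=6, sum=47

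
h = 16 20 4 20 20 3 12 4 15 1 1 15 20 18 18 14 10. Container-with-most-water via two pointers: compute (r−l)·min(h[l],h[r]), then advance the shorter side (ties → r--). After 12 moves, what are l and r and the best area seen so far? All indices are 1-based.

[1,17] min(16,10)*16=160 best=160 * → r--
[1,16] min(16,14)*15=210 best=210 * → r--
[1,15] min(16,18)*14=224 best=224 * → l++
[2,15] min(20,18)*13=234 best=234 * → r--
[2,14] min(20,18)*12=216 best=234 → r--
[2,13] min(20,20)*11=220 best=234 → r--
[2,12] min(20,15)*10=150 best=234 → r--
[2,11] min(20,1)*9=9 best=234 → r--
[2,10] min(20,1)*8=8 best=234 → r--
[2,9] min(20,15)*7=105 best=234 → r--
[2,8] min(20,4)*6=24 best=234 → r--
[2,7] min(20,12)*5=60 best=234 → r--

l=2, r=6, best area=234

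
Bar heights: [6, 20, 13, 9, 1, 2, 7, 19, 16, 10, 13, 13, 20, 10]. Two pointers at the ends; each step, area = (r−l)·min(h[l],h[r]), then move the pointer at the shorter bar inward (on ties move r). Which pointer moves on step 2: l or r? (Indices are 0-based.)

l=0 r=13: min(6,10)*13=78 best=78 *, l++
l=1 r=13: min(20,10)*12=120 best=120 *, r--

r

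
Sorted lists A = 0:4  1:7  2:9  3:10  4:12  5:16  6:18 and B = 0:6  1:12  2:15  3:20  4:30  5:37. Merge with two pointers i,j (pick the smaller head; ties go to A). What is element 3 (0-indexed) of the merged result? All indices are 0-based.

[i=0,j=0] A[i]=4<=B[j]=6 take 4 → i++
[i=1,j=0] A[i]=7>B[j]=6 take 6 → j++
[i=1,j=1] A[i]=7<=B[j]=12 take 7 → i++
[i=2,j=1] A[i]=9<=B[j]=12 take 9 → i++
[i=3,j=1] A[i]=10<=B[j]=12 take 10 → i++
[i=4,j=1] A[i]=12<=B[j]=12 take 12 → i++
[i=5,j=1] A[i]=16>B[j]=12 take 12 → j++
[i=5,j=2] A[i]=16>B[j]=15 take 15 → j++
[i=5,j=3] A[i]=16<=B[j]=20 take 16 → i++
[i=6,j=3] A[i]=18<=B[j]=20 take 18 → i++
[i=7,j=3] A done, take B[j]=20 → j++
[i=7,j=4] A done, take B[j]=30 → j++
[i=7,j=5] A done, take B[j]=37 → j++

merged[3] = 9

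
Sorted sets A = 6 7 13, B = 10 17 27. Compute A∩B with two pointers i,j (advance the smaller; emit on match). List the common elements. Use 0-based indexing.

[i=0,j=0] 6<10 → i++
[i=1,j=0] 7<10 → i++
[i=2,j=0] 13>10 → j++
[i=2,j=1] 13<17 → i++

intersection = []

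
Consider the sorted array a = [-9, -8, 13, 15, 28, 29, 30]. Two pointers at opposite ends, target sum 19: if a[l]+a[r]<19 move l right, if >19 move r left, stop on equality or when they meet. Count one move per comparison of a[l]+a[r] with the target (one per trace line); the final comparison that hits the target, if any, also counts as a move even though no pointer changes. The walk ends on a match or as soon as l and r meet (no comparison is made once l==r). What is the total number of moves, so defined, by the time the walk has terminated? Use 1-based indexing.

3 moves

l=1 r=7: -9+30=21 >19, r--
l=1 r=6: -9+29=20 >19, r--
l=1 r=5: -9+28=19, found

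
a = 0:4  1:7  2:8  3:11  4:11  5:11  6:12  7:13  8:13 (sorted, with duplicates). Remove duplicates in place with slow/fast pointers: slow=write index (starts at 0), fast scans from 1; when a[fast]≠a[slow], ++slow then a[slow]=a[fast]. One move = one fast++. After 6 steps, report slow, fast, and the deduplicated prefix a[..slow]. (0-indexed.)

(s=0,f=1) a[fast]=7≠a[slow]=4 write a[1]=7 → slow++,fast++
(s=1,f=2) a[fast]=8≠a[slow]=7 write a[2]=8 → slow++,fast++
(s=2,f=3) a[fast]=11≠a[slow]=8 write a[3]=11 → slow++,fast++
(s=3,f=4) a[fast]=11=a[slow] dup → fast++
(s=3,f=5) a[fast]=11=a[slow] dup → fast++
(s=3,f=6) a[fast]=12≠a[slow]=11 write a[4]=12 → slow++,fast++

slow=4, fast=7, prefix=[4, 7, 8, 11, 12]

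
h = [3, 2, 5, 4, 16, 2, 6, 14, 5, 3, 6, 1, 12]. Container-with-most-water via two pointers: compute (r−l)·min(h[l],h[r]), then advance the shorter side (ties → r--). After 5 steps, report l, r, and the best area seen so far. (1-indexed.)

[1,13] min(3,12)*12=36 best=36 * → l++
[2,13] min(2,12)*11=22 best=36 → l++
[3,13] min(5,12)*10=50 best=50 * → l++
[4,13] min(4,12)*9=36 best=50 → l++
[5,13] min(16,12)*8=96 best=96 * → r--

l=5, r=12, best area=96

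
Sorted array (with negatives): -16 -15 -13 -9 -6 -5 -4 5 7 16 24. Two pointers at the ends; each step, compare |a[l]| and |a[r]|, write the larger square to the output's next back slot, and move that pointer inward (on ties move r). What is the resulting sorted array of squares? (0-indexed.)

[16, 25, 25, 36, 49, 81, 169, 225, 256, 256, 576]

l=0 r=10: |-16|<=|24| out[10]=576, r--
l=0 r=9: |-16|<=|16| out[9]=256, r--
l=0 r=8: |-16|>|7| out[8]=256, l++
l=1 r=8: |-15|>|7| out[7]=225, l++
l=2 r=8: |-13|>|7| out[6]=169, l++
l=3 r=8: |-9|>|7| out[5]=81, l++
l=4 r=8: |-6|<=|7| out[4]=49, r--
l=4 r=7: |-6|>|5| out[3]=36, l++
l=5 r=7: |-5|<=|5| out[2]=25, r--
l=5 r=6: |-5|>|-4| out[1]=25, l++
l=6 r=6: |-4|<=|-4| out[0]=16, r--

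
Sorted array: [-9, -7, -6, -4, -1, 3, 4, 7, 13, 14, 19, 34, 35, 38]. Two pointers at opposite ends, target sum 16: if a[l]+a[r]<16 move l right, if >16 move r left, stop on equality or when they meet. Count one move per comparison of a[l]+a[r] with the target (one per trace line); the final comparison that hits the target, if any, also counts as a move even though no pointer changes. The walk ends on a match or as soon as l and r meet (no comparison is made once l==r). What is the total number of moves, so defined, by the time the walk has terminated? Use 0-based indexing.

11 moves

l=0 r=13: -9+38=29 >16, r--
l=0 r=12: -9+35=26 >16, r--
l=0 r=11: -9+34=25 >16, r--
l=0 r=10: -9+19=10 <16, l++
l=1 r=10: -7+19=12 <16, l++
l=2 r=10: -6+19=13 <16, l++
l=3 r=10: -4+19=15 <16, l++
l=4 r=10: -1+19=18 >16, r--
l=4 r=9: -1+14=13 <16, l++
l=5 r=9: 3+14=17 >16, r--
l=5 r=8: 3+13=16, found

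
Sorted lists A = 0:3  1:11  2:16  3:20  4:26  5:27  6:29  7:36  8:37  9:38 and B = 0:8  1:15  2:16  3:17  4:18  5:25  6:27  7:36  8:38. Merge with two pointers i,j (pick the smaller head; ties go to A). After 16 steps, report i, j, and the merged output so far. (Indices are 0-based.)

i=8, j=8, merged so far=[3, 8, 11, 15, 16, 16, 17, 18, 20, 25, 26, 27, 27, 29, 36, 36]

[i=0,j=0] A[i]=3<=B[j]=8 take 3 → i++
[i=1,j=0] A[i]=11>B[j]=8 take 8 → j++
[i=1,j=1] A[i]=11<=B[j]=15 take 11 → i++
[i=2,j=1] A[i]=16>B[j]=15 take 15 → j++
[i=2,j=2] A[i]=16<=B[j]=16 take 16 → i++
[i=3,j=2] A[i]=20>B[j]=16 take 16 → j++
[i=3,j=3] A[i]=20>B[j]=17 take 17 → j++
[i=3,j=4] A[i]=20>B[j]=18 take 18 → j++
[i=3,j=5] A[i]=20<=B[j]=25 take 20 → i++
[i=4,j=5] A[i]=26>B[j]=25 take 25 → j++
[i=4,j=6] A[i]=26<=B[j]=27 take 26 → i++
[i=5,j=6] A[i]=27<=B[j]=27 take 27 → i++
[i=6,j=6] A[i]=29>B[j]=27 take 27 → j++
[i=6,j=7] A[i]=29<=B[j]=36 take 29 → i++
[i=7,j=7] A[i]=36<=B[j]=36 take 36 → i++
[i=8,j=7] A[i]=37>B[j]=36 take 36 → j++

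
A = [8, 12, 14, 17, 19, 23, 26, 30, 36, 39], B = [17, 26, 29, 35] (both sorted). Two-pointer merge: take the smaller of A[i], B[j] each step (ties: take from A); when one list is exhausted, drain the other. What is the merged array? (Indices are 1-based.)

[i=1,j=1] A[i]=8<=B[j]=17 take 8 → i++
[i=2,j=1] A[i]=12<=B[j]=17 take 12 → i++
[i=3,j=1] A[i]=14<=B[j]=17 take 14 → i++
[i=4,j=1] A[i]=17<=B[j]=17 take 17 → i++
[i=5,j=1] A[i]=19>B[j]=17 take 17 → j++
[i=5,j=2] A[i]=19<=B[j]=26 take 19 → i++
[i=6,j=2] A[i]=23<=B[j]=26 take 23 → i++
[i=7,j=2] A[i]=26<=B[j]=26 take 26 → i++
[i=8,j=2] A[i]=30>B[j]=26 take 26 → j++
[i=8,j=3] A[i]=30>B[j]=29 take 29 → j++
[i=8,j=4] A[i]=30<=B[j]=35 take 30 → i++
[i=9,j=4] A[i]=36>B[j]=35 take 35 → j++
[i=9,j=5] B done, take A[i]=36 → i++
[i=10,j=5] B done, take A[i]=39 → i++

[8, 12, 14, 17, 17, 19, 23, 26, 26, 29, 30, 35, 36, 39]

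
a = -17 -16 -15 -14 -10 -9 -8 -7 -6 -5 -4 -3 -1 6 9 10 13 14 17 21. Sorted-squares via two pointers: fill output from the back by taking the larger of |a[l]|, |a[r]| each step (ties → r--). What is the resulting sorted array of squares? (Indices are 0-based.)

[1, 9, 16, 25, 36, 36, 49, 64, 81, 81, 100, 100, 169, 196, 196, 225, 256, 289, 289, 441]

l=0 r=19: |-17|<=|21| out[19]=441, r--
l=0 r=18: |-17|<=|17| out[18]=289, r--
l=0 r=17: |-17|>|14| out[17]=289, l++
l=1 r=17: |-16|>|14| out[16]=256, l++
l=2 r=17: |-15|>|14| out[15]=225, l++
l=3 r=17: |-14|<=|14| out[14]=196, r--
l=3 r=16: |-14|>|13| out[13]=196, l++
l=4 r=16: |-10|<=|13| out[12]=169, r--
l=4 r=15: |-10|<=|10| out[11]=100, r--
l=4 r=14: |-10|>|9| out[10]=100, l++
l=5 r=14: |-9|<=|9| out[9]=81, r--
l=5 r=13: |-9|>|6| out[8]=81, l++
l=6 r=13: |-8|>|6| out[7]=64, l++
l=7 r=13: |-7|>|6| out[6]=49, l++
l=8 r=13: |-6|<=|6| out[5]=36, r--
l=8 r=12: |-6|>|-1| out[4]=36, l++
l=9 r=12: |-5|>|-1| out[3]=25, l++
l=10 r=12: |-4|>|-1| out[2]=16, l++
l=11 r=12: |-3|>|-1| out[1]=9, l++
l=12 r=12: |-1|<=|-1| out[0]=1, r--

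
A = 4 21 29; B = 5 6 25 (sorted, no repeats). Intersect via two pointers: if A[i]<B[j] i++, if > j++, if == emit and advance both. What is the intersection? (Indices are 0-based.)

intersection = []

i=0 j=0: 4<5, i++
i=1 j=0: 21>5, j++
i=1 j=1: 21>6, j++
i=1 j=2: 21<25, i++
i=2 j=2: 29>25, j++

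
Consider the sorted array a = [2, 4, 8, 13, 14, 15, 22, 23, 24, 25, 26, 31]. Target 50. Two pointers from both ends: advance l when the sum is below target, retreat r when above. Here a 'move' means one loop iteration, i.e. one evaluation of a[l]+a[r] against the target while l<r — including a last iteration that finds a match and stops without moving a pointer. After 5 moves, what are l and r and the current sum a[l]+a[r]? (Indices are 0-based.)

l=5, r=11, sum=46

[0,11] 2+31=33 <50 → l++
[1,11] 4+31=35 <50 → l++
[2,11] 8+31=39 <50 → l++
[3,11] 13+31=44 <50 → l++
[4,11] 14+31=45 <50 → l++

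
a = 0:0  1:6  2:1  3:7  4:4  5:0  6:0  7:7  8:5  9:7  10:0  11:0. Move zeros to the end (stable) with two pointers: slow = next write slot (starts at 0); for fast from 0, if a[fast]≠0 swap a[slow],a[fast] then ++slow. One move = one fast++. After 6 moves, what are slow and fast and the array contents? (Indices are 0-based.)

slow=0 fast=0: a[fast]=0, fast++
slow=0 fast=1: a[fast]=6≠0 swap→a[0]=6, slow++,fast++
slow=1 fast=2: a[fast]=1≠0 swap→a[1]=1, slow++,fast++
slow=2 fast=3: a[fast]=7≠0 swap→a[2]=7, slow++,fast++
slow=3 fast=4: a[fast]=4≠0 swap→a[3]=4, slow++,fast++
slow=4 fast=5: a[fast]=0, fast++

slow=4, fast=6, a=[6, 1, 7, 4, 0, 0, 0, 7, 5, 7, 0, 0]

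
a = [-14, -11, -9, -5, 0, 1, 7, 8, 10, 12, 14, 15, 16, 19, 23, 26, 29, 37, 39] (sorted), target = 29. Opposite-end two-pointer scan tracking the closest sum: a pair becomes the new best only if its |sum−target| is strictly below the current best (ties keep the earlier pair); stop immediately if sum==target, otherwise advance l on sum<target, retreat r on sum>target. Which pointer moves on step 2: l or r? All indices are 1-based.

l

l=1 r=19: -14+39=25 d=4 *, l++
l=2 r=19: -11+39=28 d=1 *, l++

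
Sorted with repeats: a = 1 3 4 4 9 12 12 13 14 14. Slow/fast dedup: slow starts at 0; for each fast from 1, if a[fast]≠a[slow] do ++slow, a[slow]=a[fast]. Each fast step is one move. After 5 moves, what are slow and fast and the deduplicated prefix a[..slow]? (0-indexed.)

slow=4, fast=6, prefix=[1, 3, 4, 9, 12]

slow=0 fast=1: a[fast]=3≠a[slow]=1 write a[1]=3, slow++,fast++
slow=1 fast=2: a[fast]=4≠a[slow]=3 write a[2]=4, slow++,fast++
slow=2 fast=3: a[fast]=4=a[slow] dup, fast++
slow=2 fast=4: a[fast]=9≠a[slow]=4 write a[3]=9, slow++,fast++
slow=3 fast=5: a[fast]=12≠a[slow]=9 write a[4]=12, slow++,fast++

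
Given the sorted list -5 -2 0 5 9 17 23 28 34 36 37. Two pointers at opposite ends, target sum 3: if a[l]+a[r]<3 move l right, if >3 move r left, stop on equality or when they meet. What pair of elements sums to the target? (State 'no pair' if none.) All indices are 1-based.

(-2, 5)

l=1 r=11: -5+37=32 >3, r--
l=1 r=10: -5+36=31 >3, r--
l=1 r=9: -5+34=29 >3, r--
l=1 r=8: -5+28=23 >3, r--
l=1 r=7: -5+23=18 >3, r--
l=1 r=6: -5+17=12 >3, r--
l=1 r=5: -5+9=4 >3, r--
l=1 r=4: -5+5=0 <3, l++
l=2 r=4: -2+5=3, found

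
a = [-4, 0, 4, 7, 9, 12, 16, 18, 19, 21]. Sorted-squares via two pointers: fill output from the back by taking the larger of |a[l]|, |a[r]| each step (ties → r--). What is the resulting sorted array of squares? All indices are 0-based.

[0, 16, 16, 49, 81, 144, 256, 324, 361, 441]

l=0 r=9: |-4|<=|21| out[9]=441, r--
l=0 r=8: |-4|<=|19| out[8]=361, r--
l=0 r=7: |-4|<=|18| out[7]=324, r--
l=0 r=6: |-4|<=|16| out[6]=256, r--
l=0 r=5: |-4|<=|12| out[5]=144, r--
l=0 r=4: |-4|<=|9| out[4]=81, r--
l=0 r=3: |-4|<=|7| out[3]=49, r--
l=0 r=2: |-4|<=|4| out[2]=16, r--
l=0 r=1: |-4|>|0| out[1]=16, l++
l=1 r=1: |0|<=|0| out[0]=0, r--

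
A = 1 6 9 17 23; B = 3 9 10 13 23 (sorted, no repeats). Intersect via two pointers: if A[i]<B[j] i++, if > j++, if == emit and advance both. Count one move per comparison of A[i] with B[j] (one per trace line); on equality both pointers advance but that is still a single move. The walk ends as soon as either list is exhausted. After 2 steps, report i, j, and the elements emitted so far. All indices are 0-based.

i=1, j=1, emitted=[]

i=0 j=0: 1<3, i++
i=1 j=0: 6>3, j++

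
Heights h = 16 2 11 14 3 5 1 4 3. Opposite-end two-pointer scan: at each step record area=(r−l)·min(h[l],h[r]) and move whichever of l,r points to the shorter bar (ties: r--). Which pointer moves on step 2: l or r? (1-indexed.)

r

l=1 r=9: min(16,3)*8=24 best=24 *, r--
l=1 r=8: min(16,4)*7=28 best=28 *, r--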